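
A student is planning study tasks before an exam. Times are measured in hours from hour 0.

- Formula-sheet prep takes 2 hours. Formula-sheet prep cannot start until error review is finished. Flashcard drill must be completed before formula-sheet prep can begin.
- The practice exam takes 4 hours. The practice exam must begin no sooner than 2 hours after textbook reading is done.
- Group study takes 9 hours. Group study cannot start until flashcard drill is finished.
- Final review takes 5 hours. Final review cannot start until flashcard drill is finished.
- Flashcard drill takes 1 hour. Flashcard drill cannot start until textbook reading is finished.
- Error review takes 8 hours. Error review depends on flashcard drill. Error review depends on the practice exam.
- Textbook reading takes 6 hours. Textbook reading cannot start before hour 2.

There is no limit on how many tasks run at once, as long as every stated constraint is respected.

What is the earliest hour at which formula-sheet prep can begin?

After its own release at hour 2, textbook reading can start at hour 2 and finishes at hour 8.
After textbook reading (finishes hour 8, plus 2-hour gap → hour 10), the practice exam can start at hour 10 and finishes at hour 14.
Flashcard drill cannot begin until textbook reading (finishes hour 8). It runs from hour 8 to 8 + 1 = hour 9.
Error review needs all of flashcard drill (finishes hour 9); the practice exam (finishes hour 14). That puts its earliest start at hour 14; it finishes at 14 + 8 = hour 22.
Formula-sheet prep waits on error review (finishes hour 22); flashcard drill (finishes hour 9). The latest of these is hour 22, which is the earliest formula-sheet prep can start.

22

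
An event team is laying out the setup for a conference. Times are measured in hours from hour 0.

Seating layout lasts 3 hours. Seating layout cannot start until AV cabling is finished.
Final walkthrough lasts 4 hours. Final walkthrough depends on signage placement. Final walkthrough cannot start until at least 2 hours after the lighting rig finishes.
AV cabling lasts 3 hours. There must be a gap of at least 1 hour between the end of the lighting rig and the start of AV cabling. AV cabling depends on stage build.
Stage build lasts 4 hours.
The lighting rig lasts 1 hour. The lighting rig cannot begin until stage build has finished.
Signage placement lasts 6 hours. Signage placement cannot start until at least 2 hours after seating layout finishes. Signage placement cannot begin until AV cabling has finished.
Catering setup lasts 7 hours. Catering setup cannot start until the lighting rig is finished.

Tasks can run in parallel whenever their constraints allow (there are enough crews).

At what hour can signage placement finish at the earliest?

Stage build can start immediately at hour 0; it finishes at hour 4.
The lighting rig waits on stage build (finishes hour 4), so it starts at hour 4 and finishes at 4 + 1 = hour 5.
AV cabling needs all of the lighting rig (finishes hour 5, plus 1-hour gap → hour 6); stage build (finishes hour 4). That puts its earliest start at hour 6; it finishes at 6 + 3 = hour 9.
After AV cabling (finishes hour 9), seating layout can start at hour 9 and finishes at hour 12.
Signage placement has to wait for seating layout (finishes hour 12, plus 2-hour gap → hour 14); AV cabling (finishes hour 9). The latest of these is hour 14, so signage placement runs hour 14 to 14 + 6 = hour 20.

20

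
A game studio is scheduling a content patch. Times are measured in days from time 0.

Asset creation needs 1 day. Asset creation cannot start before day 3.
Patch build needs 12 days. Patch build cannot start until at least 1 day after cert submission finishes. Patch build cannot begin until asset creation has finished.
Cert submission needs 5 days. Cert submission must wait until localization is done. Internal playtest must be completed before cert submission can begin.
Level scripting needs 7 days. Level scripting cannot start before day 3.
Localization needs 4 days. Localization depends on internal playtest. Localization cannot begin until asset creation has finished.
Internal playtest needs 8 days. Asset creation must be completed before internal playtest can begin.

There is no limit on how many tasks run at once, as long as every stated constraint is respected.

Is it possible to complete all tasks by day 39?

Level scripting cannot begin until its own release at day 3. It runs from day 3 to 3 + 7 = day 10.
Asset creation cannot begin until its own release at day 3. It runs from day 3 to 3 + 1 = day 4.
Internal playtest cannot begin until asset creation (finishes day 4). It runs from day 4 to 4 + 8 = day 12.
Localization cannot start until internal playtest (finishes day 12); asset creation (finishes day 4). The controlling bound is day 12, so localization finishes at 12 + 4 = day 16.
Cert submission has to wait for localization (finishes day 16); internal playtest (finishes day 12). The latest of these is day 16, so cert submission runs day 16 to 16 + 5 = day 21.
Patch build cannot start until cert submission (finishes day 21, plus 1-day gap → day 22); asset creation (finishes day 4). The controlling bound is day 22, so patch build finishes at 22 + 12 = day 34.
Every task is finished by day 34, which is no later than the deadline of 39, so the schedule is feasible.

Yes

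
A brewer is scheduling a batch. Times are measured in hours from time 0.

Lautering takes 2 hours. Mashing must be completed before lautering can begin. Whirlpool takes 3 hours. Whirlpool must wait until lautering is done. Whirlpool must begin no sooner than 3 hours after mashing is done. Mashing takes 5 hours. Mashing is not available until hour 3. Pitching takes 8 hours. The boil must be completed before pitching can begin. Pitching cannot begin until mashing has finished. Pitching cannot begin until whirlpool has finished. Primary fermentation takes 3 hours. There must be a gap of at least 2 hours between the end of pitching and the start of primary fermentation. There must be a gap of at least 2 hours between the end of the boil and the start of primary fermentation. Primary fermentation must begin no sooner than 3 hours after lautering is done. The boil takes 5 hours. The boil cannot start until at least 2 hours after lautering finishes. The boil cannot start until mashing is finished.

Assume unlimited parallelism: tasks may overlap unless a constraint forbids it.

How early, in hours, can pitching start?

17

Mashing cannot begin until its own release at hour 3. It runs from hour 3 to 3 + 5 = hour 8.
Lautering cannot begin until mashing (finishes hour 8). It runs from hour 8 to 8 + 2 = hour 10.
Whirlpool cannot start until lautering (finishes hour 10); mashing (finishes hour 8, plus 3-hour gap → hour 11). The controlling bound is hour 11, so whirlpool finishes at 11 + 3 = hour 14.
For the boil: lautering (finishes hour 10, plus 2-hour gap → hour 12); mashing (finishes hour 8). Taking the maximum gives a start of hour 12, and it finishes at 12 + 5 = hour 17.
Pitching waits on the boil (finishes hour 17); mashing (finishes hour 8); whirlpool (finishes hour 14). The latest of these is hour 17, which is the earliest pitching can start.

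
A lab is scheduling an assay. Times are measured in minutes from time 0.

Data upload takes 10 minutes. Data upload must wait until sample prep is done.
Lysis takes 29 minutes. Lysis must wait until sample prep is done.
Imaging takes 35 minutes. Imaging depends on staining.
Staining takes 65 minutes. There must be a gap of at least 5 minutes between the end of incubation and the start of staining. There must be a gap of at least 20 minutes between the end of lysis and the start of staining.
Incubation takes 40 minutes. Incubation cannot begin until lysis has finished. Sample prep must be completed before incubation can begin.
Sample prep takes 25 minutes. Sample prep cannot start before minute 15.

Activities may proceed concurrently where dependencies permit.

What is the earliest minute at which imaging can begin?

179

Sample prep waits on its own release at minute 15, so it starts at minute 15 and finishes at 15 + 25 = minute 40.
After sample prep (finishes minute 40), lysis can start at minute 40 and finishes at minute 69.
Incubation has to wait for lysis (finishes minute 69); sample prep (finishes minute 40). The latest of these is minute 69, so incubation runs minute 69 to 69 + 40 = minute 109.
Staining has to wait for incubation (finishes minute 109, plus 5-minute gap → minute 114); lysis (finishes minute 69, plus 20-minute gap → minute 89). The latest of these is minute 114, so staining runs minute 114 to 114 + 65 = minute 179.
Imaging waits on staining (finishes minute 179), so the earliest it can start is minute 179.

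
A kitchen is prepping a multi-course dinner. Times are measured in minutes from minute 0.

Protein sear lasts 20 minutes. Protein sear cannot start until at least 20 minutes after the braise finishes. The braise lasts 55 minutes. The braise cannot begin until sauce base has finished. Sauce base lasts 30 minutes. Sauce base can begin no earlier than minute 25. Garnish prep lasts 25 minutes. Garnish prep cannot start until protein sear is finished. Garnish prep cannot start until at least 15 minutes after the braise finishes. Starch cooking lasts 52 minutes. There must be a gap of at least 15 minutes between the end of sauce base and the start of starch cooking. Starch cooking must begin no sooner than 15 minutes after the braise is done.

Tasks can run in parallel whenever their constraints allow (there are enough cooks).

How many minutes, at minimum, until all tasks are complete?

After its own release at minute 25, sauce base can start at minute 25 and finishes at minute 55.
The braise cannot begin until sauce base (finishes minute 55). It runs from minute 55 to 55 + 55 = minute 110.
Starch cooking has to wait for sauce base (finishes minute 55, plus 15-minute gap → minute 70); the braise (finishes minute 110, plus 15-minute gap → minute 125). The latest of these is minute 125, so starch cooking runs minute 125 to 125 + 52 = minute 177.
Protein sear waits on the braise (finishes minute 110, plus 20-minute gap → minute 130), so it starts at minute 130 and finishes at 130 + 20 = minute 150.
For garnish prep: protein sear (finishes minute 150); the braise (finishes minute 110, plus 15-minute gap → minute 125). Taking the maximum gives a start of minute 150, and it finishes at 150 + 25 = minute 175.
All tasks are finished once the last one completes. Finish times: Sauce base at 55, The braise at 110, Protein sear at 150, Starch cooking at 177, Garnish prep at 175. The latest is minute 177.

177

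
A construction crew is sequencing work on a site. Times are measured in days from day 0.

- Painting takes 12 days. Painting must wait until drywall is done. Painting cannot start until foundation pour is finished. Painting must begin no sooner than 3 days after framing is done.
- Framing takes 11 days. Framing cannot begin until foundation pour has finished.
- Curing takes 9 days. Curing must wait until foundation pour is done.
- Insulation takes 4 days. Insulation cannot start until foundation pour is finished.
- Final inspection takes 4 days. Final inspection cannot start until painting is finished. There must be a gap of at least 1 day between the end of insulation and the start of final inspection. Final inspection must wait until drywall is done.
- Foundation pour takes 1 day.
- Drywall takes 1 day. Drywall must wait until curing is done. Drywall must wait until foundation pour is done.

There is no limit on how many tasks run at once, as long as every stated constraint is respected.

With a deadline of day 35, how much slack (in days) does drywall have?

8

Foundation pour has no prerequisites, so it starts at day 0 and finishes at day 1.
After foundation pour (finishes day 1), curing can start at day 1 and finishes at day 10.
Drywall needs all of curing (finishes day 10); foundation pour (finishes day 1). That puts its earliest start at day 10; it finishes at 10 + 1 = day 11.

Working backward from the deadline:
Final inspection must finish by day 35; it takes 4 days, so it must start by 35 − 4 = day 31.
Painting has to be done before final inspection (must start by day 31). That means finishing by day 31, i.e. starting by 31 − 12 = day 19.
Drywall has several dependents: painting (must start by day 19); final inspection (must start by day 31). The earliest of those limits is day 19, so drywall must start by 19 − 1 = day 18.
So drywall can start as early as day 10 and as late as day 18, giving 18 − 10 = 8 days of slack.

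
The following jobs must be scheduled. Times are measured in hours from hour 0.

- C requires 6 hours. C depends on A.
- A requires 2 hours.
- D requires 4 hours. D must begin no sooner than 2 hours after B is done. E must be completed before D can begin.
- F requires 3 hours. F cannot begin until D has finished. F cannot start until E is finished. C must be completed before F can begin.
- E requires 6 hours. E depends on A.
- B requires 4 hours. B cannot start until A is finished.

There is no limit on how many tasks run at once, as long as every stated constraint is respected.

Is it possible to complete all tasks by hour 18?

Nothing blocks A, so it runs from hour 0 to hour 2.
E cannot begin until A (finishes hour 2). It runs from hour 2 to 2 + 6 = hour 8.
After A (finishes hour 2), C can start at hour 2 and finishes at hour 8.
After A (finishes hour 2), B can start at hour 2 and finishes at hour 6.
For D: B (finishes hour 6, plus 2-hour gap → hour 8); E (finishes hour 8). Taking the maximum gives a start of hour 8, and it finishes at 8 + 4 = hour 12.
F cannot start until D (finishes hour 12); E (finishes hour 8); C (finishes hour 8). The controlling bound is hour 12, so F finishes at 12 + 3 = hour 15.
Every task is finished by hour 15, which is no later than the deadline of 18, so the schedule is feasible.

Yes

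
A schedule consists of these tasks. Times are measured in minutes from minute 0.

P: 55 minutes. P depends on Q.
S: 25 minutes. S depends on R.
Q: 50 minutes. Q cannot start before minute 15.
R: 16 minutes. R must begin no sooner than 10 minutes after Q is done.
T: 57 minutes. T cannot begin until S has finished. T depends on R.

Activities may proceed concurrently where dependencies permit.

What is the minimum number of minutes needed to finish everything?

Q cannot begin until its own release at minute 15. It runs from minute 15 to 15 + 50 = minute 65.
R cannot begin until Q (finishes minute 65, plus 10-minute gap → minute 75). It runs from minute 75 to 75 + 16 = minute 91.
After R (finishes minute 91), S can start at minute 91 and finishes at minute 116.
T has to wait for S (finishes minute 116); R (finishes minute 91). The latest of these is minute 116, so T runs minute 116 to 116 + 57 = minute 173.
P waits on Q (finishes minute 65), so it starts at minute 65 and finishes at 65 + 55 = minute 120.
All tasks are finished once the last one completes. Finish times: P at 120, Q at 65, R at 91, S at 116, T at 173. The latest is minute 173.

173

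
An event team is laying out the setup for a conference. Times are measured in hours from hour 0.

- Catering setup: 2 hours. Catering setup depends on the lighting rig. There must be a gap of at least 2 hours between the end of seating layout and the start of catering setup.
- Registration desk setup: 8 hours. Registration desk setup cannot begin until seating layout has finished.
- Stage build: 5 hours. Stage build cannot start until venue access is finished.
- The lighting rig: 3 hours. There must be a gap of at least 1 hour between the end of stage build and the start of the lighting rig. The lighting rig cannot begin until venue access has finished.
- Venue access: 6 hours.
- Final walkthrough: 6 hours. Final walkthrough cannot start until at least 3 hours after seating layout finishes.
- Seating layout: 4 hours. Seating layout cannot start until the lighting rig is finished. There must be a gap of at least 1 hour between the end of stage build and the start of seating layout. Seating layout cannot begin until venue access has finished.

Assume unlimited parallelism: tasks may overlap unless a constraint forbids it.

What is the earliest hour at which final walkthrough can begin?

Nothing blocks venue access, so it runs from hour 0 to hour 6.
Stage build cannot begin until venue access (finishes hour 6). It runs from hour 6 to 6 + 5 = hour 11.
For the lighting rig: stage build (finishes hour 11, plus 1-hour gap → hour 12); venue access (finishes hour 6). Taking the maximum gives a start of hour 12, and it finishes at 12 + 3 = hour 15.
Seating layout has to wait for the lighting rig (finishes hour 15); stage build (finishes hour 11, plus 1-hour gap → hour 12); venue access (finishes hour 6). The latest of these is hour 15, so seating layout runs hour 15 to 15 + 4 = hour 19.
Final walkthrough waits on seating layout (finishes hour 19, plus 3-hour gap → hour 22), so the earliest it can start is hour 22.

22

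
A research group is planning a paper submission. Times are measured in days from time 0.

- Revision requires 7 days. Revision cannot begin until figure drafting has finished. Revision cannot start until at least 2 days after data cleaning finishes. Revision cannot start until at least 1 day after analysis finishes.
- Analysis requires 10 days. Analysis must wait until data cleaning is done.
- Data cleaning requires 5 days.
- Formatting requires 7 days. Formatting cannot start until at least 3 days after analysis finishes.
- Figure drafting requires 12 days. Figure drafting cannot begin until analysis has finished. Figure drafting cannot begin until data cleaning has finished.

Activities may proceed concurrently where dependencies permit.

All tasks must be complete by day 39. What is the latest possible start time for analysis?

10

Revision has no dependents, so it just needs to finish by day 39. Starting by 39 − 7 = day 32 achieves that.
Since revision (must start by day 32) depends on it, figure drafting must finish by day 32. Backing off its 12-day duration gives a latest start of day 20.
To finish by day 39, formatting (duration 7) must start no later than day 32.
Analysis must finish in time for figure drafting (must start by day 20); revision (must start by day 32, minus 1-day gap → day 31); formatting (must start by day 32, minus 3-day gap → day 29). The tightest is day 20, so analysis must start by 20 − 10 = day 10.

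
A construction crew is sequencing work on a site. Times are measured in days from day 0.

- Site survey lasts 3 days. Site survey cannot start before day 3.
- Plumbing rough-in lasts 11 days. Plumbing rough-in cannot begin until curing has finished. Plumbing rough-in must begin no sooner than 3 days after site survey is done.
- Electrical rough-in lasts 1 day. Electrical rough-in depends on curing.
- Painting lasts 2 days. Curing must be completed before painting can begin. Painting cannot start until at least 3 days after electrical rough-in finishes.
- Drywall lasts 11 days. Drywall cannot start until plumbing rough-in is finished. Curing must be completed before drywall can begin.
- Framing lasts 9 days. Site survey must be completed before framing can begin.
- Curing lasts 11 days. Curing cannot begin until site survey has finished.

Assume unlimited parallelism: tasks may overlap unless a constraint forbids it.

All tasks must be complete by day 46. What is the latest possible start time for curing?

13

Nothing follows drywall; the deadline of day 46 is its only limit. It must start by 46 − 11 = day 35.
Plumbing rough-in has to be done before drywall (must start by day 35). That means finishing by day 35, i.e. starting by 35 − 11 = day 24.
Nothing follows painting; the deadline of day 46 is its only limit. It must start by 46 − 2 = day 44.
Electrical rough-in must finish before painting (must start by day 44, minus 3-day gap → day 41). With a 1-day duration, electrical rough-in must start by 41 − 1 = day 40.
Curing feeds plumbing rough-in (must start by day 24); electrical rough-in (must start by day 40); drywall (must start by day 35); painting (must start by day 44). Taking the minimum, curing must finish by day 24 and start by 24 − 11 = day 13.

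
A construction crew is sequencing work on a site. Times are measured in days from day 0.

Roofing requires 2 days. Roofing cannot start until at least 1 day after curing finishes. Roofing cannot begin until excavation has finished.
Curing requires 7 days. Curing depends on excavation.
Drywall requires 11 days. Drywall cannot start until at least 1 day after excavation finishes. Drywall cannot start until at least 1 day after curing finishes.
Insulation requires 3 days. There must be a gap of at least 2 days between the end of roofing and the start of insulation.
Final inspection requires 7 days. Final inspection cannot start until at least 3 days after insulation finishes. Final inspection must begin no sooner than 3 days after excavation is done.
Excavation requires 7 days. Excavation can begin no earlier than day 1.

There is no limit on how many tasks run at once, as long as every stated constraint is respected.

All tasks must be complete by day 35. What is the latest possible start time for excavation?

3

Nothing follows final inspection; the deadline of day 35 is its only limit. It must start by 35 − 7 = day 28.
Insulation has to be done before final inspection (must start by day 28, minus 3-day gap → day 25). That means finishing by day 25, i.e. starting by 25 − 3 = day 22.
Roofing feeds into insulation (must start by day 22, minus 2-day gap → day 20); so roofing must finish by day 20 and therefore start by day 18.
Nothing follows drywall; the deadline of day 35 is its only limit. It must start by 35 − 11 = day 24.
For curing: roofing (must start by day 18, minus 1-day gap → day 17); drywall (must start by day 24, minus 1-day gap → day 23). The most restrictive is day 17; with a 7-day duration, curing must start by day 10.
Excavation must finish in time for curing (must start by day 10); roofing (must start by day 18); drywall (must start by day 24, minus 1-day gap → day 23); final inspection (must start by day 28, minus 3-day gap → day 25). The tightest is day 10, so excavation must start by 10 − 7 = day 3.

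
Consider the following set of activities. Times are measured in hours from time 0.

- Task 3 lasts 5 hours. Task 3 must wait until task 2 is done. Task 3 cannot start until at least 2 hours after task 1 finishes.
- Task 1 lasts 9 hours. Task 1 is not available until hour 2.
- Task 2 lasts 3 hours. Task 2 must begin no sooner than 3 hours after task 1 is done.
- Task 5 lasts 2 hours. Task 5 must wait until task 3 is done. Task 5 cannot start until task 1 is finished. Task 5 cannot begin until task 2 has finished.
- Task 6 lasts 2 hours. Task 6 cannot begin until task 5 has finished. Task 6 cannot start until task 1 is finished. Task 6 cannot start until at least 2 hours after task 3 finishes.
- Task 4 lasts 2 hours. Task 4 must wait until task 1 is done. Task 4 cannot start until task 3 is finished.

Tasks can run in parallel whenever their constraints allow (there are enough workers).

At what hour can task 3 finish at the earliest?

Task 1 waits on its own release at hour 2, so it starts at hour 2 and finishes at 2 + 9 = hour 11.
Task 2 waits on task 1 (finishes hour 11, plus 3-hour gap → hour 14), so it starts at hour 14 and finishes at 14 + 3 = hour 17.
Task 3 cannot start until task 2 (finishes hour 17); task 1 (finishes hour 11, plus 2-hour gap → hour 13). The controlling bound is hour 17, so task 3 finishes at 17 + 5 = hour 22.

22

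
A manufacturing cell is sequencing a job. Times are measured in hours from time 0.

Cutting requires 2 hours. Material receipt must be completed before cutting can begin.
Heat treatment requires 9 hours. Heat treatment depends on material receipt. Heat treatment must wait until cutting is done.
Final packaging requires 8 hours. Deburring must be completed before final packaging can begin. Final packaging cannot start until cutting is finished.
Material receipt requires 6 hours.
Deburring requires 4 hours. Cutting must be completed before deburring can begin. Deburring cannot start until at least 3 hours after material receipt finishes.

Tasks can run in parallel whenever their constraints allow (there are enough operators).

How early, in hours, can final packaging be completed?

Material receipt has no prerequisites, so it starts at hour 0 and finishes at hour 6.
Cutting cannot begin until material receipt (finishes hour 6). It runs from hour 6 to 6 + 2 = hour 8.
Deburring needs all of cutting (finishes hour 8); material receipt (finishes hour 6, plus 3-hour gap → hour 9). That puts its earliest start at hour 9; it finishes at 9 + 4 = hour 13.
Final packaging has to wait for deburring (finishes hour 13); cutting (finishes hour 8). The latest of these is hour 13, so final packaging runs hour 13 to 13 + 8 = hour 21.

21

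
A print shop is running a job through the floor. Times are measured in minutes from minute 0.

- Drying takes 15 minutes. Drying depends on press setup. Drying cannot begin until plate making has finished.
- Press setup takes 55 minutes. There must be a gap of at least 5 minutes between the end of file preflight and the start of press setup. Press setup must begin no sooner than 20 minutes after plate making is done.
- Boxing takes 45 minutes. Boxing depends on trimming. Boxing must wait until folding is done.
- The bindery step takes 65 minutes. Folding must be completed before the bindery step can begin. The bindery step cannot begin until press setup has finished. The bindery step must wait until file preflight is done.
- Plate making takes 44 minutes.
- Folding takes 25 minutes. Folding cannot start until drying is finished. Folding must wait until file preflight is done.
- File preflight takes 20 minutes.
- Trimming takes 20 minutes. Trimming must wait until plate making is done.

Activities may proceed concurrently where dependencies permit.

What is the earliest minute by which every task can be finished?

Plate making has no prerequisites, so it starts at minute 0 and finishes at minute 44.
After plate making (finishes minute 44), trimming can start at minute 44 and finishes at minute 64.
File preflight has no prerequisites, so it starts at minute 0 and finishes at minute 20.
Press setup cannot start until file preflight (finishes minute 20, plus 5-minute gap → minute 25); plate making (finishes minute 44, plus 20-minute gap → minute 64). The controlling bound is minute 64, so press setup finishes at 64 + 55 = minute 119.
Drying needs all of press setup (finishes minute 119); plate making (finishes minute 44). That puts its earliest start at minute 119; it finishes at 119 + 15 = minute 134.
Folding needs all of drying (finishes minute 134); file preflight (finishes minute 20). That puts its earliest start at minute 134; it finishes at 134 + 25 = minute 159.
For boxing: trimming (finishes minute 64); folding (finishes minute 159). Taking the maximum gives a start of minute 159, and it finishes at 159 + 45 = minute 204.
For the bindery step: folding (finishes minute 159); press setup (finishes minute 119); file preflight (finishes minute 20). Taking the maximum gives a start of minute 159, and it finishes at 159 + 65 = minute 224.
All tasks are finished once the last one completes. Finish times: File preflight at 20, Plate making at 44, Press setup at 119, Drying at 134, Trimming at 64, Folding at 159, The bindery step at 224, Boxing at 204. The latest is minute 224.

224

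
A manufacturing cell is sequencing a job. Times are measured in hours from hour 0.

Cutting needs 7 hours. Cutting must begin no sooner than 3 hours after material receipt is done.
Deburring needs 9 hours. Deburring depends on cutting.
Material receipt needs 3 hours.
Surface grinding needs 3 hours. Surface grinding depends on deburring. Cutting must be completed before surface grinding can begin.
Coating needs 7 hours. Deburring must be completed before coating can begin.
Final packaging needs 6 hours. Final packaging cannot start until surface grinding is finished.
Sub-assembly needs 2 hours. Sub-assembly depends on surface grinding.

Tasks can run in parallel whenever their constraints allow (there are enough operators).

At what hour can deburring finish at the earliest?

Material receipt has no prerequisites, so it starts at hour 0 and finishes at hour 3.
Cutting waits on material receipt (finishes hour 3, plus 3-hour gap → hour 6), so it starts at hour 6 and finishes at 6 + 7 = hour 13.
Deburring waits on cutting (finishes hour 13), so it starts at hour 13 and finishes at 13 + 9 = hour 22.

22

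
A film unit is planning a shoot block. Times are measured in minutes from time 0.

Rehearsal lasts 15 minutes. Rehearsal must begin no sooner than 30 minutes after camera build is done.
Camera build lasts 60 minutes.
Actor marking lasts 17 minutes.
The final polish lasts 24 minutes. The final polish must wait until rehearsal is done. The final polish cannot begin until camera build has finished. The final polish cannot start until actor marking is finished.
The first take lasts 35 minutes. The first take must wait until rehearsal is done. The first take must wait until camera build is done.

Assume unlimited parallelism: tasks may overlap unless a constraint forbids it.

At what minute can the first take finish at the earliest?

Camera build can start immediately at minute 0; it finishes at minute 60.
After camera build (finishes minute 60, plus 30-minute gap → minute 90), rehearsal can start at minute 90 and finishes at minute 105.
The first take needs all of rehearsal (finishes minute 105); camera build (finishes minute 60). That puts its earliest start at minute 105; it finishes at 105 + 35 = minute 140.

140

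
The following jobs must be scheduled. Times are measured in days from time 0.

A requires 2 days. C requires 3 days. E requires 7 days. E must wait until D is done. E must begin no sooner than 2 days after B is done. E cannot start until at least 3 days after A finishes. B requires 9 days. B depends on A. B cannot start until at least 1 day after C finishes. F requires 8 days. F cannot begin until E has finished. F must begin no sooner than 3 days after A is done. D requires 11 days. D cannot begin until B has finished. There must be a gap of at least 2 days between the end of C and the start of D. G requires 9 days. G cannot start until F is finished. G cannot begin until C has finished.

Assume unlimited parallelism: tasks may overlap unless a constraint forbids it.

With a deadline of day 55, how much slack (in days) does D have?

7

C has no prerequisites, so it starts at day 0 and finishes at day 3.
Nothing blocks A, so it runs from day 0 to day 2.
For B: A (finishes day 2); C (finishes day 3, plus 1-day gap → day 4). Taking the maximum gives a start of day 4, and it finishes at 4 + 9 = day 13.
For D: B (finishes day 13); C (finishes day 3, plus 2-day gap → day 5). Taking the maximum gives a start of day 13, and it finishes at 13 + 11 = day 24.

Working backward from the deadline:
G must finish by day 55; it takes 9 days, so it must start by 55 − 9 = day 46.
Since G (must start by day 46) depends on it, F must finish by day 46. Backing off its 8-day duration gives a latest start of day 38.
E feeds into F (must start by day 38); so E must finish by day 38 and therefore start by day 31.
D must finish before E (must start by day 31). With an 11-day duration, D must start by 31 − 11 = day 20.
So D can start as early as day 13 and as late as day 20, giving 20 − 13 = 7 days of slack.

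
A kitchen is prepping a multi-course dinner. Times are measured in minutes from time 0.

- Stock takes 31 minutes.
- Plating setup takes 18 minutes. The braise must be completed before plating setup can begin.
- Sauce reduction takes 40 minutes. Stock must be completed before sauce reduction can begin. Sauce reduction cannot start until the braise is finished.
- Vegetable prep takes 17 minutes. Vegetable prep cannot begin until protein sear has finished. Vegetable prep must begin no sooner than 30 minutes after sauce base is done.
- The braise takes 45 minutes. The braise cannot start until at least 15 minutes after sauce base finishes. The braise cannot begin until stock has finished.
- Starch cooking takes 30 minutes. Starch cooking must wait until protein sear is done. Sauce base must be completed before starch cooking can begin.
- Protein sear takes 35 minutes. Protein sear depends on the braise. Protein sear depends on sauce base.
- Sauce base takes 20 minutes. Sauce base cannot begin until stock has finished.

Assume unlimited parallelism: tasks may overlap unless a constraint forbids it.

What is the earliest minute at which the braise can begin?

Stock has no prerequisites, so it starts at minute 0 and finishes at minute 31.
After stock (finishes minute 31), sauce base can start at minute 31 and finishes at minute 51.
The braise waits on sauce base (finishes minute 51, plus 15-minute gap → minute 66); stock (finishes minute 31). The latest of these is minute 66, which is the earliest the braise can start.

66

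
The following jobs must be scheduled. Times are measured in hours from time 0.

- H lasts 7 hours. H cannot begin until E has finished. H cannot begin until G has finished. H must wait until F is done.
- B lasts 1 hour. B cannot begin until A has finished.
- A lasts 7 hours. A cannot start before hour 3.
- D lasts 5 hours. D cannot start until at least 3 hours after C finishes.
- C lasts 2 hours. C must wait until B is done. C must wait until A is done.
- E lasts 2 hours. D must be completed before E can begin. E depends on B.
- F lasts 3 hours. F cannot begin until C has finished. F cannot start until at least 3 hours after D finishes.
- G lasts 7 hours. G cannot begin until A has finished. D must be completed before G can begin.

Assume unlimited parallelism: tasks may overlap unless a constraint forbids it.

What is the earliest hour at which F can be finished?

27

A cannot begin until its own release at hour 3. It runs from hour 3 to 3 + 7 = hour 10.
After A (finishes hour 10), B can start at hour 10 and finishes at hour 11.
C needs all of B (finishes hour 11); A (finishes hour 10). That puts its earliest start at hour 11; it finishes at 11 + 2 = hour 13.
D cannot begin until C (finishes hour 13, plus 3-hour gap → hour 16). It runs from hour 16 to 16 + 5 = hour 21.
For F: C (finishes hour 13); D (finishes hour 21, plus 3-hour gap → hour 24). Taking the maximum gives a start of hour 24, and it finishes at 24 + 3 = hour 27.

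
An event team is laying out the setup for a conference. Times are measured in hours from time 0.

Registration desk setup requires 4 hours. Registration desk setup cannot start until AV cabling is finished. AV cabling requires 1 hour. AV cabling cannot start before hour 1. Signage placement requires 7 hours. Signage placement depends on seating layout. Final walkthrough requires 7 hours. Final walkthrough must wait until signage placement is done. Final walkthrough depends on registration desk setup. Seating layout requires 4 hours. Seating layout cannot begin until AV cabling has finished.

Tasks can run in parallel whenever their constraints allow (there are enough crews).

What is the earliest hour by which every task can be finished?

After its own release at hour 1, AV cabling can start at hour 1 and finishes at hour 2.
After AV cabling (finishes hour 2), registration desk setup can start at hour 2 and finishes at hour 6.
After AV cabling (finishes hour 2), seating layout can start at hour 2 and finishes at hour 6.
Signage placement waits on seating layout (finishes hour 6), so it starts at hour 6 and finishes at 6 + 7 = hour 13.
Final walkthrough needs all of signage placement (finishes hour 13); registration desk setup (finishes hour 6). That puts its earliest start at hour 13; it finishes at 13 + 7 = hour 20.
All tasks are finished once the last one completes. Finish times: AV cabling at 2, Seating layout at 6, Registration desk setup at 6, Signage placement at 13, Final walkthrough at 20. The latest is hour 20.

20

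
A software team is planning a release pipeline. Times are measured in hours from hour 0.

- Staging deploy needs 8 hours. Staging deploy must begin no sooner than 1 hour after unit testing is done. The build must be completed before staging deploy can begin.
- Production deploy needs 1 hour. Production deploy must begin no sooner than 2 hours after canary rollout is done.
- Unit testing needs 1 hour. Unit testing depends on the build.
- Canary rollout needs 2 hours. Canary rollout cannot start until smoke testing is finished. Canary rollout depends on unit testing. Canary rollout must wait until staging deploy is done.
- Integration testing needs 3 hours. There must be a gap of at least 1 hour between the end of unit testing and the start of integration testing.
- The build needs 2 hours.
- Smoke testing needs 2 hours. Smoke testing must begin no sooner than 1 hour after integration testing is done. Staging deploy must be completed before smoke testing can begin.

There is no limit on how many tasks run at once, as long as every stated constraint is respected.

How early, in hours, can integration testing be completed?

Nothing blocks the build, so it runs from hour 0 to hour 2.
Unit testing cannot begin until the build (finishes hour 2). It runs from hour 2 to 2 + 1 = hour 3.
Integration testing waits on unit testing (finishes hour 3, plus 1-hour gap → hour 4), so it starts at hour 4 and finishes at 4 + 3 = hour 7.

7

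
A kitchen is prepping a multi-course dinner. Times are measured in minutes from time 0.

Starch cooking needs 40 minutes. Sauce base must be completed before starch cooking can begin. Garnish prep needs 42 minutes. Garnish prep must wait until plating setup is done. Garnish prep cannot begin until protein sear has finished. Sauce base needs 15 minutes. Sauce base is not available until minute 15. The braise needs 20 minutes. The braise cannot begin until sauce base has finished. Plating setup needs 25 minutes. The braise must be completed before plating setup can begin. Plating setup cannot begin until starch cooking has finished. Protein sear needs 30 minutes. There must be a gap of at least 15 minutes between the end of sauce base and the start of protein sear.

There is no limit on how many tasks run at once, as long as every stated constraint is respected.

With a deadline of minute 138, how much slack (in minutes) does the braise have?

Sauce base waits on its own release at minute 15, so it starts at minute 15 and finishes at 15 + 15 = minute 30.
After sauce base (finishes minute 30), the braise can start at minute 30 and finishes at minute 50.

Working backward from the deadline:
To finish by minute 138, garnish prep (duration 42) must start no later than minute 96.
Plating setup has to be done before garnish prep (must start by minute 96). That means finishing by minute 96, i.e. starting by 96 − 25 = minute 71.
The braise feeds into plating setup (must start by minute 71); so the braise must finish by minute 71 and therefore start by minute 51.
So the braise can start as early as minute 30 and as late as minute 51, giving 51 − 30 = 21 minutes of slack.

21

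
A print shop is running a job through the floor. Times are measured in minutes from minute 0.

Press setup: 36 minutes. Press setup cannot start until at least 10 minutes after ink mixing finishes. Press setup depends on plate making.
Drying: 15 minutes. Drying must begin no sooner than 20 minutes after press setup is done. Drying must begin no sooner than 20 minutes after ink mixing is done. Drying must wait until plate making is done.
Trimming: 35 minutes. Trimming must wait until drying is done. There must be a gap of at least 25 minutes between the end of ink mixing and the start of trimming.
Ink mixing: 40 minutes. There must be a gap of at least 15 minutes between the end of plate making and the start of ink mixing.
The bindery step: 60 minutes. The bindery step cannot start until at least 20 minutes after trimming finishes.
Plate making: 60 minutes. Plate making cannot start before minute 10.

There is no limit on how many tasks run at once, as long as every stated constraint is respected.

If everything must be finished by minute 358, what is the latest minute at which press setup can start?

172

Nothing follows the bindery step; the deadline of minute 358 is its only limit. It must start by 358 − 60 = minute 298.
Trimming feeds into the bindery step (must start by minute 298, minus 20-minute gap → minute 278); so trimming must finish by minute 278 and therefore start by minute 243.
Drying must finish before trimming (must start by minute 243). With a 15-minute duration, drying must start by 243 − 15 = minute 228.
Press setup feeds into drying (must start by minute 228, minus 20-minute gap → minute 208); so press setup must finish by minute 208 and therefore start by minute 172.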